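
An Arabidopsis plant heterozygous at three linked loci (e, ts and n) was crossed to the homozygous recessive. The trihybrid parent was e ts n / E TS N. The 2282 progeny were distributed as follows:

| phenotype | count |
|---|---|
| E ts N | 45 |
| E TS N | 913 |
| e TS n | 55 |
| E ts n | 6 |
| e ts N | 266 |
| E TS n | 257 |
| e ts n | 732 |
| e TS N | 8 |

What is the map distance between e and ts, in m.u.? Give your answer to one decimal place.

5.0 m.u.

The two rarest classes, E ts n and e TS N, are the double crossovers. Comparing them with the parentals, only the e allele has switched, so e is the middle locus and the order is ts – e – n.
Crossovers in the ts–e interval produce the single-crossover classes e TS n and E ts N (55 + 45 = 100) plus the double crossovers (14).
RF(ts–e) = (100 + 14) / 2282 = 114/2282 = 0.0500 → 5.0 m.u.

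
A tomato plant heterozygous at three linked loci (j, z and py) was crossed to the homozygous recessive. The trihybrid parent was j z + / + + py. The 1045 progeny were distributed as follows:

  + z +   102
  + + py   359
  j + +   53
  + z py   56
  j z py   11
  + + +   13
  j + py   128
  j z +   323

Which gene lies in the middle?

py

The two rarest classes, j z py and + + +, are the double crossovers. Comparing them with the parentals, only the py allele has switched, so py is the middle locus and the order is z – py – j.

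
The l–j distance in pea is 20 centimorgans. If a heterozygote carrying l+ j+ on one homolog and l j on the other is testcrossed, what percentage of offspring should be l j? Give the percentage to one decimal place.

A map distance of 20 centimorgans corresponds to a recombination frequency of 0.200.
The F1 is l+ j+ / l j, so l j is a parental gamete class with expected frequency (1 − r)/2 = 0.800/2 = 0.4000.
That is 0.4000 = 40.0% of the progeny.

40.0%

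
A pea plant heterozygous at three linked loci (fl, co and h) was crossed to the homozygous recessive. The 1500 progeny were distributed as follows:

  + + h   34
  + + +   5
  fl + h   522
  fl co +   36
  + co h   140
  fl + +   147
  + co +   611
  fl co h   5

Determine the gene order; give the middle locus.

co

The two most frequent reciprocal classes, + co + and fl + h, are the parental types, so the F1 was + co + / fl + h.
The two rarest classes, + + + and fl co h, are the double crossovers. Comparing them with the parentals, only the co allele has switched, so co is the middle locus and the order is fl – co – h.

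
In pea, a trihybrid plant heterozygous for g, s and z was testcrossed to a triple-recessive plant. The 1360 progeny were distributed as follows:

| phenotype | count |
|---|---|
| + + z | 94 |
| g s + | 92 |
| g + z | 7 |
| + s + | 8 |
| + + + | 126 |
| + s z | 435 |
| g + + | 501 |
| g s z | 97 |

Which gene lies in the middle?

z

The two most frequent reciprocal classes, g + + and + s z, are the parental types, so the F1 was g + + / + s z.
The two rarest classes, g + z and + s +, are the double crossovers. Comparing them with the parentals, only the z allele has switched, so z is the middle locus and the order is s – z – g.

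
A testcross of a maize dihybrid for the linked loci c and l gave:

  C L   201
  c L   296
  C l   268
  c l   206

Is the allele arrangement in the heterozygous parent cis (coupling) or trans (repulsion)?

The two most frequent classes are C l (268) and c L (296); these are the parental (non-recombinant) types.
So the F1 carried C l on one chromosome and c L on the other — the recessive alleles are on opposite chromosomes (trans / repulsion).

trans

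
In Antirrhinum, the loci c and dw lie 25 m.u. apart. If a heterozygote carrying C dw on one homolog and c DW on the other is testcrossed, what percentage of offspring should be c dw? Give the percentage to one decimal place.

A map distance of 25 m.u. corresponds to a recombination frequency of 0.250.
The F1 is C dw / c DW, so c dw is a recombinant gamete class with expected frequency r/2 = 0.250/2 = 0.1250.
That is 0.1250 = 12.5% of the progeny.

12.5%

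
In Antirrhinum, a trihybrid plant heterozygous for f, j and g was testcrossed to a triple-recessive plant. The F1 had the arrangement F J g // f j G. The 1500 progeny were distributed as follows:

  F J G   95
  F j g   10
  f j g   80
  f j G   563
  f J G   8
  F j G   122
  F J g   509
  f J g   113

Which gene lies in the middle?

The two rarest classes, F j g and f J G, are the double crossovers. Comparing them with the parentals, only the j allele has switched, so j is the middle locus and the order is g – j – f.

j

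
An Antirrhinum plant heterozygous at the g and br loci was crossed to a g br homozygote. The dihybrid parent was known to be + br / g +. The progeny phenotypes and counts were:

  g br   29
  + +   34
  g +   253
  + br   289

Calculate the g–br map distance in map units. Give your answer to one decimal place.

10.4 map units

The recombinant classes are + + and g br: 34 + 29 = 63.
Recombination frequency = 63/605 = 0.1041 ≈ 10.4%, i.e. 10.4 map units.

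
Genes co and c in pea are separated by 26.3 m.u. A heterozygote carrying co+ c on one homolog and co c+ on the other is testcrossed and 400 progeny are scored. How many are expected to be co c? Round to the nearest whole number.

53

A map distance of 26.3 m.u. corresponds to a recombination frequency of 0.263.
The F1 is co+ c / co c+, so co c is a recombinant gamete class with expected frequency r/2 = 0.263/2 = 0.1315.
Expected number = 0.1315 × 400 = 52.60 ≈ 53.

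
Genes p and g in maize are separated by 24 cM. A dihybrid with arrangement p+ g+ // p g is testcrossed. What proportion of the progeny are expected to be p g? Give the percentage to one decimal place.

A map distance of 24 cM corresponds to a recombination frequency of 0.240.
The F1 is p+ g+ / p g, so p g is a parental gamete class with expected frequency (1 − r)/2 = 0.760/2 = 0.3800.
That is 0.3800 = 38.0% of the progeny.

38.0%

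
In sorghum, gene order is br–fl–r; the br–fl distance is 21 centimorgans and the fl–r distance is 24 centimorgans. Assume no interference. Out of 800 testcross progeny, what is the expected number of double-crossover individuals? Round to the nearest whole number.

40

Map distances give recombination frequencies of 0.210 and 0.240 for the two intervals.
With no interference, expected double-crossover frequency = 0.210 × 0.240 = 0.05040.
Expected number = 0.05040 × 800 = 40.32 ≈ 40.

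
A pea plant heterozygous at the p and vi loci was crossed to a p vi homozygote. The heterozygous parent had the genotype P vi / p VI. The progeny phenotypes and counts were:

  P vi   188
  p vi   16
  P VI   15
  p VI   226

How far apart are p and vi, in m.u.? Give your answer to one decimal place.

7.0 m.u.

The recombinant classes are P VI and p vi: 15 + 16 = 31.
Recombination frequency = 31/445 = 0.0697 ≈ 7.0%, i.e. 7.0 m.u.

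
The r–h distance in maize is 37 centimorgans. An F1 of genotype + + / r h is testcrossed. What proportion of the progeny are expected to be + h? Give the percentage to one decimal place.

18.5%

A map distance of 37 centimorgans corresponds to a recombination frequency of 0.370.
The F1 is + + / r h, so + h is a recombinant gamete class with expected frequency r/2 = 0.370/2 = 0.1850.
That is 0.1850 = 18.5% of the progeny.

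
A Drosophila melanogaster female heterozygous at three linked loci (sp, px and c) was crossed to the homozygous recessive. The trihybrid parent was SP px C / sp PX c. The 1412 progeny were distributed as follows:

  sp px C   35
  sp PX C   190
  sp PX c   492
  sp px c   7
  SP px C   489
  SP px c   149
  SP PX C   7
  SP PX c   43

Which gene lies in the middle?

The two rarest classes, SP PX C and sp px c, are the double crossovers. Comparing them with the parentals, only the px allele has switched, so px is the middle locus and the order is sp – px – c.

px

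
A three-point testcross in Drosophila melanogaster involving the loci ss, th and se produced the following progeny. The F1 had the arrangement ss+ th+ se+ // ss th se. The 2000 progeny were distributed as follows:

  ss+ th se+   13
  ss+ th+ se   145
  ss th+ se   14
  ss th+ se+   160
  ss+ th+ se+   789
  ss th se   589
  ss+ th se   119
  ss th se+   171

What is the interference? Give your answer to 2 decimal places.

The two rarest classes, ss+ th se+ and ss th+ se, are the double crossovers. Comparing them with the parentals, only the th allele has switched, so th is the middle locus and the order is ss – th – se.
ss–th: (279 + 27)/2000 = 0.1530; th–se: (316 + 27)/2000 = 0.1715.
Expected DCO frequency = 0.1530 × 0.1715 ≈ 0.02624; observed = 27/2000 ≈ 0.01350.
Coefficient of coincidence = 0.01350/0.02624 ≈ 0.51; interference = 1 − 0.51 = 0.49.

0.49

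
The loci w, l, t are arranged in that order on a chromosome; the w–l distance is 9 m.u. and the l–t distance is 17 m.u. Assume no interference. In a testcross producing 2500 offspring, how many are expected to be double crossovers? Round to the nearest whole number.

38

Map distances give recombination frequencies of 0.090 and 0.170 for the two intervals.
With no interference, expected double-crossover frequency = 0.090 × 0.170 = 0.01530.
Expected number = 0.01530 × 2500 = 38.25 ≈ 38.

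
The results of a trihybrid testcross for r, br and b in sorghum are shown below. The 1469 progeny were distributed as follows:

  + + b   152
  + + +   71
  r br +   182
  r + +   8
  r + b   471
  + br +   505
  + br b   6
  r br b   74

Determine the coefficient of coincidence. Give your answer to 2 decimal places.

0.37

The two most frequent reciprocal classes, r + b and + br +, are the parental types, so the F1 was r + b / + br +.
The two rarest classes, r + + and + br b, are the double crossovers. Comparing them with the parentals, only the b allele has switched, so b is the middle locus and the order is r – b – br.
r–b: (334 + 14)/1469 = 0.2369; b–br: (145 + 14)/1469 = 0.1082.
Expected DCO frequency = 0.2369 × 0.1082 ≈ 0.02563; observed = 14/1469 ≈ 0.00953.
Coefficient of coincidence = 0.00953/0.02563 ≈ 0.37.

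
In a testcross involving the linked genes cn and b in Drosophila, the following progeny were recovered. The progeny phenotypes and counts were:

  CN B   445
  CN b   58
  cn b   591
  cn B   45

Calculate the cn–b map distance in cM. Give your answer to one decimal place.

The two most frequent classes, CN B (445) and cn b (591), are the parental types, so the F1 was CN B / cn b.
The recombinant classes are CN b and cn B: 58 + 45 = 103.
Recombination frequency = 103/1139 = 0.0904 ≈ 9.0%, i.e. 9.0 cM.

9.0 cM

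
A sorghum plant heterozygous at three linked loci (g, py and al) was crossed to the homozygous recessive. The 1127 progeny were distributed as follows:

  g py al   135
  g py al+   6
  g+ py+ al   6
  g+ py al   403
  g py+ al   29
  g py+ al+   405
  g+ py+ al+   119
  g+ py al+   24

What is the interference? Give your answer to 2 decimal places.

0.22

The two most frequent reciprocal classes, g py+ al+ and g+ py al, are the parental types, so the F1 was g py+ al+ / g+ py al.
The two rarest classes, g py al+ and g+ py+ al, are the double crossovers. Comparing them with the parentals, only the py allele has switched, so py is the middle locus and the order is g – py – al.
g–py: (254 + 12)/1127 = 0.2360; py–al: (53 + 12)/1127 = 0.0577.
Expected DCO frequency = 0.2360 × 0.0577 ≈ 0.01362; observed = 12/1127 ≈ 0.01065.
Coefficient of coincidence = 0.01065/0.01362 ≈ 0.78; interference = 1 − 0.78 = 0.22.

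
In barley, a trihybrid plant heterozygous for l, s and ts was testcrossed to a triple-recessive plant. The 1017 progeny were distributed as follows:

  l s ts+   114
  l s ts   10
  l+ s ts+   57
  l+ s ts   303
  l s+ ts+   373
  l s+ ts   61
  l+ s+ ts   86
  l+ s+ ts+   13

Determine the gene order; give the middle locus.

l

The two most frequent reciprocal classes, l+ s ts and l s+ ts+, are the parental types, so the F1 was l+ s ts / l s+ ts+.
The two rarest classes, l s ts and l+ s+ ts+, are the double crossovers. Comparing them with the parentals, only the l allele has switched, so l is the middle locus and the order is s – l – ts.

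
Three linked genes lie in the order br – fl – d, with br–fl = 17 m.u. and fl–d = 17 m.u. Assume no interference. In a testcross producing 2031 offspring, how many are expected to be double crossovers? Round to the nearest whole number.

59

Map distances give recombination frequencies of 0.170 and 0.170 for the two intervals.
With no interference, expected double-crossover frequency = 0.170 × 0.170 = 0.02890.
Expected number = 0.02890 × 2031 = 58.70 ≈ 59.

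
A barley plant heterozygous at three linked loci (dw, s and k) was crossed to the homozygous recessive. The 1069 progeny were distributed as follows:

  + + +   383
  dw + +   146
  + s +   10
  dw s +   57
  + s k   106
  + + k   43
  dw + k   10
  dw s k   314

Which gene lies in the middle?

s

The two most frequent reciprocal classes, dw s k and + + +, are the parental types, so the F1 was dw s k / + + +.
The two rarest classes, dw + k and + s +, are the double crossovers. Comparing them with the parentals, only the s allele has switched, so s is the middle locus and the order is k – s – dw.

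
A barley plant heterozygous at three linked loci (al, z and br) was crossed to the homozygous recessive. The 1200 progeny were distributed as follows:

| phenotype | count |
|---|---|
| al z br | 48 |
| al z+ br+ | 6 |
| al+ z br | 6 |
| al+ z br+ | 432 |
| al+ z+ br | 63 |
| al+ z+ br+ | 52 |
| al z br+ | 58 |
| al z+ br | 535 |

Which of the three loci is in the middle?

br

The two most frequent reciprocal classes, al+ z br+ and al z+ br, are the parental types, so the F1 was al+ z br+ / al z+ br.
The two rarest classes, al+ z br and al z+ br+, are the double crossovers. Comparing them with the parentals, only the br allele has switched, so br is the middle locus and the order is al – br – z.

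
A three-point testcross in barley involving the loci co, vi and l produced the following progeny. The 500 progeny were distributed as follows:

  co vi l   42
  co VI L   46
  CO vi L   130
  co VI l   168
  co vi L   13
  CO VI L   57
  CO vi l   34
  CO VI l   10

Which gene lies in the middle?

The two most frequent reciprocal classes, CO vi L and co VI l, are the parental types, so the F1 was CO vi L / co VI l.
The two rarest classes, co vi L and CO VI l, are the double crossovers. Comparing them with the parentals, only the co allele has switched, so co is the middle locus and the order is l – co – vi.

co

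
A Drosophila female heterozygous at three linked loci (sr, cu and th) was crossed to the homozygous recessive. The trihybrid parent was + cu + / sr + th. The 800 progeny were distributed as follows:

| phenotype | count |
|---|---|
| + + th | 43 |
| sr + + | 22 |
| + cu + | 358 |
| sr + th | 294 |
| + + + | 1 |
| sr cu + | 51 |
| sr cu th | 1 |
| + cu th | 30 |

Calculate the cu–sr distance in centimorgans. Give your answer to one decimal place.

The two rarest classes, + + + and sr cu th, are the double crossovers. Comparing them with the parentals, only the cu allele has switched, so cu is the middle locus and the order is sr – cu – th.
Crossovers in the sr–cu interval produce the single-crossover classes sr cu + and + + th (51 + 43 = 94) plus the double crossovers (2).
RF(sr–cu) = (94 + 2) / 800 = 96/800 = 0.1200 → 12.0 centimorgans.

12.0 centimorgans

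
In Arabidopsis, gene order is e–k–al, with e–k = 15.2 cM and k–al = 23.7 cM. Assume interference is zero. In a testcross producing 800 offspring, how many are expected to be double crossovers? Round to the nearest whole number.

29

Map distances give recombination frequencies of 0.152 and 0.237 for the two intervals.
With no interference, expected double-crossover frequency = 0.152 × 0.237 = 0.03602.
Expected number = 0.03602 × 800 = 28.82 ≈ 29.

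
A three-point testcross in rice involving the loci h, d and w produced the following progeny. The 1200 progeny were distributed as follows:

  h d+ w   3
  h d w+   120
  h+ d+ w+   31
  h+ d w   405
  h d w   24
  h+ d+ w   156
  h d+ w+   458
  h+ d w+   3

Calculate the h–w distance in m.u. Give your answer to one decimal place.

The two most frequent reciprocal classes, h d+ w+ and h+ d w, are the parental types, so the F1 was h d+ w+ / h+ d w.
The two rarest classes, h d+ w and h+ d w+, are the double crossovers. Comparing them with the parentals, only the w allele has switched, so w is the middle locus and the order is h – w – d.
Crossovers in the h–w interval produce the single-crossover classes h+ d+ w+ and h d w (31 + 24 = 55) plus the double crossovers (6).
RF(h–w) = (55 + 6) / 1200 = 61/1200 = 0.0508 → 5.1 m.u.

5.1 m.u.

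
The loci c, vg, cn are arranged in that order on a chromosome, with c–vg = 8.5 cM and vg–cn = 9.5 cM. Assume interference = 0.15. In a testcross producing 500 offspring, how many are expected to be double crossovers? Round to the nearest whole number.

3

Map distances give recombination frequencies of 0.085 and 0.095 for the two intervals.
With interference 0.15 (so coincidence = 0.85), expected double-crossover frequency = 0.085 × 0.095 × 0.85 = 0.00686.
Expected number = 0.00686 × 500 = 3.43 ≈ 3.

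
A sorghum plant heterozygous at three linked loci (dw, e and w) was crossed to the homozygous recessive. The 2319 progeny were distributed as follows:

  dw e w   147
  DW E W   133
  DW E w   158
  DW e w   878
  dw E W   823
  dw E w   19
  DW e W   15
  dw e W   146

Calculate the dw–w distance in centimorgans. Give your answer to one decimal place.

The two most frequent reciprocal classes, dw E W and DW e w, are the parental types, so the F1 was dw E W / DW e w.
The two rarest classes, dw E w and DW e W, are the double crossovers. Comparing them with the parentals, only the w allele has switched, so w is the middle locus and the order is e – w – dw.
Crossovers in the w–dw interval produce the single-crossover classes DW E W and dw e w (133 + 147 = 280) plus the double crossovers (34).
RF(w–dw) = (280 + 34) / 2319 = 314/2319 = 0.1354 → 13.5 centimorgans.

13.5 centimorgans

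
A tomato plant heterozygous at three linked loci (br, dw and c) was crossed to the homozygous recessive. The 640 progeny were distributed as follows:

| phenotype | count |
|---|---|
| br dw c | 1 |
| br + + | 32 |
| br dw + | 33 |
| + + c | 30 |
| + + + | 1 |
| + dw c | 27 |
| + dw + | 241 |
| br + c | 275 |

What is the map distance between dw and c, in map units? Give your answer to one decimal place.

The two most frequent reciprocal classes, br + c and + dw +, are the parental types, so the F1 was br + c / + dw +.
The two rarest classes, br dw c and + + +, are the double crossovers. Comparing them with the parentals, only the dw allele has switched, so dw is the middle locus and the order is br – dw – c.
Crossovers in the dw–c interval produce the single-crossover classes br + + and + dw c (32 + 27 = 59) plus the double crossovers (2).
RF(dw–c) = (59 + 2) / 640 = 61/640 = 0.0953 → 9.5 map units.

9.5 map units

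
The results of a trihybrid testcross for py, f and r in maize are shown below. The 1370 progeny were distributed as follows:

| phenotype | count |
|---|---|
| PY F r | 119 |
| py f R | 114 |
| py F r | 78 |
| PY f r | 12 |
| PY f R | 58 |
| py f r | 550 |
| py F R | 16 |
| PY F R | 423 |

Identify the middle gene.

The two most frequent reciprocal classes, py f r and PY F R, are the parental types, so the F1 was py f r / PY F R.
The two rarest classes, PY f r and py F R, are the double crossovers. Comparing them with the parentals, only the py allele has switched, so py is the middle locus and the order is r – py – f.

py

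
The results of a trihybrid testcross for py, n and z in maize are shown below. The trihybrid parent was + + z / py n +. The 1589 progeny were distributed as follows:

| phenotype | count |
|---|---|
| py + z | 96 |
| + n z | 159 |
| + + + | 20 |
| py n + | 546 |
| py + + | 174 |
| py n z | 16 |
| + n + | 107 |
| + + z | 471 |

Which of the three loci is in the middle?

z

The two rarest classes, + + + and py n z, are the double crossovers. Comparing them with the parentals, only the z allele has switched, so z is the middle locus and the order is py – z – n.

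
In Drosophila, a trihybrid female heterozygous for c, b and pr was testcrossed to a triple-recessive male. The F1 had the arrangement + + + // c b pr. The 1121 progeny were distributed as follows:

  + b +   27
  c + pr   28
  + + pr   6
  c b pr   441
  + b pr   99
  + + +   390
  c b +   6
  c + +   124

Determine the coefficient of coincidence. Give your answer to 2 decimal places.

The two rarest classes, + + pr and c b +, are the double crossovers. Comparing them with the parentals, only the pr allele has switched, so pr is the middle locus and the order is b – pr – c.
b–pr: (55 + 12)/1121 = 0.0598; pr–c: (223 + 12)/1121 = 0.2096.
Expected DCO frequency = 0.0598 × 0.2096 ≈ 0.01253; observed = 12/1121 ≈ 0.01070.
Coefficient of coincidence = 0.01070/0.01253 ≈ 0.85.

0.85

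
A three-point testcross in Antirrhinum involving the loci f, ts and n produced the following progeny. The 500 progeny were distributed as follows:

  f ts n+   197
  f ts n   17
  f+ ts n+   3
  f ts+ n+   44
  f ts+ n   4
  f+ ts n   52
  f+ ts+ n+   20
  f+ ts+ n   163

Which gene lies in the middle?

f

The two most frequent reciprocal classes, f ts n+ and f+ ts+ n, are the parental types, so the F1 was f ts n+ / f+ ts+ n.
The two rarest classes, f+ ts n+ and f ts+ n, are the double crossovers. Comparing them with the parentals, only the f allele has switched, so f is the middle locus and the order is n – f – ts.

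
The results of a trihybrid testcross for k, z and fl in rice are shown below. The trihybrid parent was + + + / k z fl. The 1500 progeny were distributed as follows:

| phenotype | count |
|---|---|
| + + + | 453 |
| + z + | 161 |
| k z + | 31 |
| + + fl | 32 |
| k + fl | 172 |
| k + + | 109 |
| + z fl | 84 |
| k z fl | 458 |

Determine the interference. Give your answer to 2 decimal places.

0.07

The two rarest classes, + + fl and k z +, are the double crossovers. Comparing them with the parentals, only the fl allele has switched, so fl is the middle locus and the order is z – fl – k.
z–fl: (333 + 63)/1500 = 0.2640; fl–k: (193 + 63)/1500 = 0.1707.
Expected DCO frequency = 0.2640 × 0.1707 ≈ 0.04506; observed = 63/1500 ≈ 0.04200.
Coefficient of coincidence = 0.04200/0.04506 ≈ 0.93; interference = 1 − 0.93 = 0.07.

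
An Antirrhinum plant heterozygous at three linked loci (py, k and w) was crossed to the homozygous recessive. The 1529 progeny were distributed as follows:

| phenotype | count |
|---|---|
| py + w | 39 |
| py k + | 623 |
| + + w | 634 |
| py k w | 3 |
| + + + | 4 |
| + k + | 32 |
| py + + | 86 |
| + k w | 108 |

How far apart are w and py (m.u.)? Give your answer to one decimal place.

5.1 m.u.

The two most frequent reciprocal classes, py k + and + + w, are the parental types, so the F1 was py k + / + + w.
The two rarest classes, py k w and + + +, are the double crossovers. Comparing them with the parentals, only the w allele has switched, so w is the middle locus and the order is k – w – py.
Crossovers in the w–py interval produce the single-crossover classes + k + and py + w (32 + 39 = 71) plus the double crossovers (7).
RF(w–py) = (71 + 7) / 1529 = 78/1529 = 0.0510 → 5.1 m.u.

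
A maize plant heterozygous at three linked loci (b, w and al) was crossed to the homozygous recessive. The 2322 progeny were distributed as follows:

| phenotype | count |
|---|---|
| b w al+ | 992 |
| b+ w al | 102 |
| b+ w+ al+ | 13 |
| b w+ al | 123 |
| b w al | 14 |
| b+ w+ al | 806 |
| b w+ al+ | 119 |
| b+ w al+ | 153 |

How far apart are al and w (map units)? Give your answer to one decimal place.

10.7 map units

The two most frequent reciprocal classes, b w al+ and b+ w+ al, are the parental types, so the F1 was b w al+ / b+ w+ al.
The two rarest classes, b w al and b+ w+ al+, are the double crossovers. Comparing them with the parentals, only the al allele has switched, so al is the middle locus and the order is w – al – b.
Crossovers in the w–al interval produce the single-crossover classes b w+ al+ and b+ w al (119 + 102 = 221) plus the double crossovers (27).
RF(w–al) = (221 + 27) / 2322 = 248/2322 = 0.1068 → 10.7 map units.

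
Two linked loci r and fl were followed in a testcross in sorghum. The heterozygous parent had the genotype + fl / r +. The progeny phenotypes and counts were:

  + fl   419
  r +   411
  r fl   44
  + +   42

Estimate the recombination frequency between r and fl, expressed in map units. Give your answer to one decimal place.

The recombinant classes are + + and r fl: 42 + 44 = 86.
Recombination frequency = 86/916 = 0.0939 ≈ 9.4%, i.e. 9.4 map units.

9.4 map units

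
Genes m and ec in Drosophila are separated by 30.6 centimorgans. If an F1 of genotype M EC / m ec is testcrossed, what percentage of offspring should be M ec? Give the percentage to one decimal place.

A map distance of 30.6 centimorgans corresponds to a recombination frequency of 0.306.
The F1 is M EC / m ec, so M ec is a recombinant gamete class with expected frequency r/2 = 0.306/2 = 0.1530.
That is 0.1530 = 15.3% of the progeny.

15.3%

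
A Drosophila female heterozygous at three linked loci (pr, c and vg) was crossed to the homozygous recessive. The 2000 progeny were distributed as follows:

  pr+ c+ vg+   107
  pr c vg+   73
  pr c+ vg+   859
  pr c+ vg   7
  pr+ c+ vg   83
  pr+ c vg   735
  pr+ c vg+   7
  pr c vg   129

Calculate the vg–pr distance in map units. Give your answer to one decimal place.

12.5 map units

The two most frequent reciprocal classes, pr+ c vg and pr c+ vg+, are the parental types, so the F1 was pr+ c vg / pr c+ vg+.
The two rarest classes, pr+ c vg+ and pr c+ vg, are the double crossovers. Comparing them with the parentals, only the vg allele has switched, so vg is the middle locus and the order is c – vg – pr.
Crossovers in the vg–pr interval produce the single-crossover classes pr c vg and pr+ c+ vg+ (129 + 107 = 236) plus the double crossovers (14).
RF(vg–pr) = (236 + 14) / 2000 = 250/2000 = 0.1250 → 12.5 map units.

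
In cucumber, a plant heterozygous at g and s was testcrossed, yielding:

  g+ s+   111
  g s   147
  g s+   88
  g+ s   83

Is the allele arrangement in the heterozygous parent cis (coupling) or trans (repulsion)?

The two most frequent classes are g+ s+ (111) and g s (147); these are the parental (non-recombinant) types.
So the F1 carried g+ s+ on one chromosome and g s on the other — the recessive alleles are on the same chromosome (cis / coupling).

cis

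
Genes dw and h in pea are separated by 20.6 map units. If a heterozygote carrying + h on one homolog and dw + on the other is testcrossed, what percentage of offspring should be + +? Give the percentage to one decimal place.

10.3%

A map distance of 20.6 map units corresponds to a recombination frequency of 0.206.
The F1 is + h / dw +, so + + is a recombinant gamete class with expected frequency r/2 = 0.206/2 = 0.1030.
That is 0.1030 = 10.3% of the progeny.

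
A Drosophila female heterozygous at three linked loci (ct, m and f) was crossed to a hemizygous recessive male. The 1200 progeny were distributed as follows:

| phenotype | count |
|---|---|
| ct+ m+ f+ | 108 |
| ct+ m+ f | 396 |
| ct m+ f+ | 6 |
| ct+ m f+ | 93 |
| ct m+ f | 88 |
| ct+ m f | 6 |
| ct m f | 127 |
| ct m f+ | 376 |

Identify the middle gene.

The two most frequent reciprocal classes, ct+ m+ f and ct m f+, are the parental types, so the F1 was ct+ m+ f / ct m f+.
The two rarest classes, ct+ m f and ct m+ f+, are the double crossovers. Comparing them with the parentals, only the m allele has switched, so m is the middle locus and the order is f – m – ct.

m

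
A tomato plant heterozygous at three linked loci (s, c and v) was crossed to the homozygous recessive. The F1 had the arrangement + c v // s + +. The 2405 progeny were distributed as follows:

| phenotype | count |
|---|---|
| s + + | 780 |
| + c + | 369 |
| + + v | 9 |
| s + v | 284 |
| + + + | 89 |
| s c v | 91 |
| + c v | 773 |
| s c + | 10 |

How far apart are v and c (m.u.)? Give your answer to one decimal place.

27.9 m.u.

The two rarest classes, + + v and s c +, are the double crossovers. Comparing them with the parentals, only the c allele has switched, so c is the middle locus and the order is v – c – s.
Crossovers in the v–c interval produce the single-crossover classes + c + and s + v (369 + 284 = 653) plus the double crossovers (19).
RF(v–c) = (653 + 19) / 2405 = 672/2405 = 0.2794 → 27.9 m.u.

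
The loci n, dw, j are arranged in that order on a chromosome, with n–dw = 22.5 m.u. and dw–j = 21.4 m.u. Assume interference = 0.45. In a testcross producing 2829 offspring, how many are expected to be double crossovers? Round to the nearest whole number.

Map distances give recombination frequencies of 0.225 and 0.214 for the two intervals.
With interference 0.45 (so coincidence = 0.55), expected double-crossover frequency = 0.225 × 0.214 × 0.55 = 0.02648.
Expected number = 0.02648 × 2829 = 74.92 ≈ 75.

75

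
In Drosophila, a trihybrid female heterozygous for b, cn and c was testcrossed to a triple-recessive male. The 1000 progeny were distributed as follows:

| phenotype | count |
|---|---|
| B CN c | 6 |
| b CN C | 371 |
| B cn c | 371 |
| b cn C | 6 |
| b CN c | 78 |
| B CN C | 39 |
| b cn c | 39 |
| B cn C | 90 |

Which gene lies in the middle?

The two most frequent reciprocal classes, b CN C and B cn c, are the parental types, so the F1 was b CN C / B cn c.
The two rarest classes, b cn C and B CN c, are the double crossovers. Comparing them with the parentals, only the cn allele has switched, so cn is the middle locus and the order is b – cn – c.

cn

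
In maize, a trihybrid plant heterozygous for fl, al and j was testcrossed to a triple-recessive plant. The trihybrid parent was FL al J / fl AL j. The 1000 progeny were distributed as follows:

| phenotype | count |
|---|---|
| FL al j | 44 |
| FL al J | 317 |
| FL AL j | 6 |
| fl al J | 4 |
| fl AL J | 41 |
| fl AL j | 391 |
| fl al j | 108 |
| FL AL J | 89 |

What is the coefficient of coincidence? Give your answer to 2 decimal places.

The two rarest classes, fl al J and FL AL j, are the double crossovers. Comparing them with the parentals, only the fl allele has switched, so fl is the middle locus and the order is al – fl – j.
al–fl: (197 + 10)/1000 = 0.2070; fl–j: (85 + 10)/1000 = 0.0950.
Expected DCO frequency = 0.2070 × 0.0950 ≈ 0.01966; observed = 10/1000 ≈ 0.01000.
Coefficient of coincidence = 0.01000/0.01966 ≈ 0.51.

0.51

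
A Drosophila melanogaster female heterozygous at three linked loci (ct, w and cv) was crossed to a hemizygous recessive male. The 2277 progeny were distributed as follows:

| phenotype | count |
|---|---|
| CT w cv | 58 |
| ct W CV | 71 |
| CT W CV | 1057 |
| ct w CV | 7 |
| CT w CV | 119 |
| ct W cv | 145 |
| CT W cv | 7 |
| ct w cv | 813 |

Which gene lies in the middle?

cv

The two most frequent reciprocal classes, ct w cv and CT W CV, are the parental types, so the F1 was ct w cv / CT W CV.
The two rarest classes, ct w CV and CT W cv, are the double crossovers. Comparing them with the parentals, only the cv allele has switched, so cv is the middle locus and the order is ct – cv – w.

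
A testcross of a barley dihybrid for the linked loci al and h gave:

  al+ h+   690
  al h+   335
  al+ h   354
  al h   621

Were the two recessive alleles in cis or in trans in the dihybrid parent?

The two most frequent classes are al+ h+ (690) and al h (621); these are the parental (non-recombinant) types.
So the F1 carried al+ h+ on one chromosome and al h on the other — the recessive alleles are on the same chromosome (cis / coupling).

cis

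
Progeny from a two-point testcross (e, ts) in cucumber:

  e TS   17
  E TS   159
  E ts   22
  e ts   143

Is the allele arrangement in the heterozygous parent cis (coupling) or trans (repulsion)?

The two most frequent classes are E TS (159) and e ts (143); these are the parental (non-recombinant) types.
So the F1 carried E TS on one chromosome and e ts on the other — the recessive alleles are on the same chromosome (cis / coupling).

cis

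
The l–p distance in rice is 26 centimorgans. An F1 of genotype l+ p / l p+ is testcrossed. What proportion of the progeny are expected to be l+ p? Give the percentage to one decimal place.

A map distance of 26 centimorgans corresponds to a recombination frequency of 0.260.
The F1 is l+ p / l p+, so l+ p is a parental gamete class with expected frequency (1 − r)/2 = 0.740/2 = 0.3700.
That is 0.3700 = 37.0% of the progeny.

37.0%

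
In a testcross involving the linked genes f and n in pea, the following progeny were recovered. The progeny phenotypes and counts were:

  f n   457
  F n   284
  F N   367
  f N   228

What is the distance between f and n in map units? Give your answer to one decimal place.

The two most frequent classes, F N (367) and f n (457), are the parental types, so the F1 was F N / f n.
The recombinant classes are F n and f N: 284 + 228 = 512.
Recombination frequency = 512/1336 = 0.3832 ≈ 38.3%, i.e. 38.3 map units.

38.3 map units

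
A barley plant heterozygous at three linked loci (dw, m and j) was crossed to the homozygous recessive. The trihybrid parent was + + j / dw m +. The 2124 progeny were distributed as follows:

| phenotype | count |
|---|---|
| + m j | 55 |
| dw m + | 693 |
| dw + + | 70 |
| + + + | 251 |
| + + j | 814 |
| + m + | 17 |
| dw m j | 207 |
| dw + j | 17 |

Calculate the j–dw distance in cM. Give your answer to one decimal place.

The two rarest classes, dw + j and + m +, are the double crossovers. Comparing them with the parentals, only the dw allele has switched, so dw is the middle locus and the order is m – dw – j.
Crossovers in the dw–j interval produce the single-crossover classes + + + and dw m j (251 + 207 = 458) plus the double crossovers (34).
RF(dw–j) = (458 + 34) / 2124 = 492/2124 = 0.2316 → 23.2 cM.

23.2 cM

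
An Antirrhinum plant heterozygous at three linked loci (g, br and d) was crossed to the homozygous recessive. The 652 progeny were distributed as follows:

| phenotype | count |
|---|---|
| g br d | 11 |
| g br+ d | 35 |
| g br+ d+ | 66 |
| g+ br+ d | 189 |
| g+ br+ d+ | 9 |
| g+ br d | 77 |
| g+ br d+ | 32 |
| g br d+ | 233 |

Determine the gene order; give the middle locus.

d

The two most frequent reciprocal classes, g br d+ and g+ br+ d, are the parental types, so the F1 was g br d+ / g+ br+ d.
The two rarest classes, g br d and g+ br+ d+, are the double crossovers. Comparing them with the parentals, only the d allele has switched, so d is the middle locus and the order is g – d – br.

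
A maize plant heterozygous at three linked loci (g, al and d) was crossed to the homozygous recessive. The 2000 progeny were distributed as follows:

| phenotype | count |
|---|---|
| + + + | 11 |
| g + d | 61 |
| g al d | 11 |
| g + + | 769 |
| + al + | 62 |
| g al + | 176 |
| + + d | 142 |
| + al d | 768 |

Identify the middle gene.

The two most frequent reciprocal classes, + al d and g + +, are the parental types, so the F1 was + al d / g + +.
The two rarest classes, g al d and + + +, are the double crossovers. Comparing them with the parentals, only the g allele has switched, so g is the middle locus and the order is d – g – al.

g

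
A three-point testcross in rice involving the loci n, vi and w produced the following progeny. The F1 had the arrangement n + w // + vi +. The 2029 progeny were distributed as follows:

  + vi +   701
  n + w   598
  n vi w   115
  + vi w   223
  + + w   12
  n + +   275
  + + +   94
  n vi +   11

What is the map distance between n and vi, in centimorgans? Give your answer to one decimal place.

The two rarest classes, + + w and n vi +, are the double crossovers. Comparing them with the parentals, only the n allele has switched, so n is the middle locus and the order is w – n – vi.
Crossovers in the n–vi interval produce the single-crossover classes n vi w and + + + (115 + 94 = 209) plus the double crossovers (23).
RF(n–vi) = (209 + 23) / 2029 = 232/2029 = 0.1143 → 11.4 centimorgans.

11.4 centimorgans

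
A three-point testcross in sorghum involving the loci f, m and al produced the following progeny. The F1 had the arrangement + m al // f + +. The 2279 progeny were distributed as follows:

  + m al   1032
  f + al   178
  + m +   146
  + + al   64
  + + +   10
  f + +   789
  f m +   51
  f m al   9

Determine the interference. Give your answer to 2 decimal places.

0.06

The two rarest classes, f m al and + + +, are the double crossovers. Comparing them with the parentals, only the f allele has switched, so f is the middle locus and the order is al – f – m.
al–f: (324 + 19)/2279 = 0.1505; f–m: (115 + 19)/2279 = 0.0588.
Expected DCO frequency = 0.1505 × 0.0588 ≈ 0.00885; observed = 19/2279 ≈ 0.00834.
Coefficient of coincidence = 0.00834/0.00885 ≈ 0.94; interference = 1 − 0.94 = 0.06.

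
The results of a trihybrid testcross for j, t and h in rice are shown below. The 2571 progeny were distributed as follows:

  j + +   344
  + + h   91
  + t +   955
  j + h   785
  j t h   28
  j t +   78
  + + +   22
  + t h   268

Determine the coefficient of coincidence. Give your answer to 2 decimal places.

0.89

The two most frequent reciprocal classes, j + h and + t +, are the parental types, so the F1 was j + h / + t +.
The two rarest classes, j t h and + + +, are the double crossovers. Comparing them with the parentals, only the t allele has switched, so t is the middle locus and the order is h – t – j.
h–t: (612 + 50)/2571 = 0.2575; t–j: (169 + 50)/2571 = 0.0852.
Expected DCO frequency = 0.2575 × 0.0852 ≈ 0.02194; observed = 50/2571 ≈ 0.01945.
Coefficient of coincidence = 0.01945/0.02194 ≈ 0.89.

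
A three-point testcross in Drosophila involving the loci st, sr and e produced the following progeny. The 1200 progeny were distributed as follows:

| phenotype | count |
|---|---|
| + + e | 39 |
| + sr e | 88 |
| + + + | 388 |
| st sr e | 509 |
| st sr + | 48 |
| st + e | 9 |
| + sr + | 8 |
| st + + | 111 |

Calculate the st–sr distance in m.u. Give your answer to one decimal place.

The two most frequent reciprocal classes, st sr e and + + +, are the parental types, so the F1 was st sr e / + + +.
The two rarest classes, st + e and + sr +, are the double crossovers. Comparing them with the parentals, only the sr allele has switched, so sr is the middle locus and the order is e – sr – st.
Crossovers in the sr–st interval produce the single-crossover classes + sr e and st + + (88 + 111 = 199) plus the double crossovers (17).
RF(sr–st) = (199 + 17) / 1200 = 216/1200 = 0.1800 → 18.0 m.u.

18.0 m.u.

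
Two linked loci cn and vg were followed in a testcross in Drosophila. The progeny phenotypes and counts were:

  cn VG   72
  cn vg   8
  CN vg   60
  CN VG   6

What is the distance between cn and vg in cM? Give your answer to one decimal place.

The two most frequent classes, CN vg (60) and cn VG (72), are the parental types, so the F1 was CN vg / cn VG.
The recombinant classes are CN VG and cn vg: 6 + 8 = 14.
Recombination frequency = 14/146 = 0.0959 ≈ 9.6%, i.e. 9.6 cM.

9.6 cM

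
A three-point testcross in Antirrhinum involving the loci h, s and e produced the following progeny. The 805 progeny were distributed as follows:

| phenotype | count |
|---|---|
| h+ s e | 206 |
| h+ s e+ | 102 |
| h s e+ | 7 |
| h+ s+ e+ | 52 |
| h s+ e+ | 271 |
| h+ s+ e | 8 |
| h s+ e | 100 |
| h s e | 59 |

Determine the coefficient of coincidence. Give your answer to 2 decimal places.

0.44

The two most frequent reciprocal classes, h+ s e and h s+ e+, are the parental types, so the F1 was h+ s e / h s+ e+.
The two rarest classes, h+ s+ e and h s e+, are the double crossovers. Comparing them with the parentals, only the s allele has switched, so s is the middle locus and the order is e – s – h.
e–s: (202 + 15)/805 = 0.2696; s–h: (111 + 15)/805 = 0.1565.
Expected DCO frequency = 0.2696 × 0.1565 ≈ 0.04219; observed = 15/805 ≈ 0.01863.
Coefficient of coincidence = 0.01863/0.04219 ≈ 0.44.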